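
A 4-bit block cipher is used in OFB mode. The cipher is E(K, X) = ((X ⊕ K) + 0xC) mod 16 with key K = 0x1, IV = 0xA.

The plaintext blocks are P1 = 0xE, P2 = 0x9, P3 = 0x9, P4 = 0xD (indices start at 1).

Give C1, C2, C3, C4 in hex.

C1 = 0x9, C2 = 0xB, C3 = 0x6, C4 = 0x7

OFB encryption: S_i = E(K, S_{i−1}) with S_{0} = IV; C_i = P_i ⊕ S_i.
C1: S = E(K, 0xA) = 0x7; 0xE ⊕ 0x7 = 0x9.
C2: S = E(K, 0x7) = 0x2; 0x9 ⊕ 0x2 = 0xB.
C3: S = E(K, 0x2) = 0xF; 0x9 ⊕ 0xF = 0x6.
C4: S = E(K, 0xF) = 0xA; 0xD ⊕ 0xA = 0x7.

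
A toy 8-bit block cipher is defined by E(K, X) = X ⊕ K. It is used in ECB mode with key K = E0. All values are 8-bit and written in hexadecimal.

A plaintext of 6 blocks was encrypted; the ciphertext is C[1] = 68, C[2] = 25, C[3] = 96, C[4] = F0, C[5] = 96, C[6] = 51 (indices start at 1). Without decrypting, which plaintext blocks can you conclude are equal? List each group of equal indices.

P[3] = P[5]

ECB encrypts each block independently with the same key, so equal ciphertext blocks imply equal plaintext blocks.
C[3] = C[5] = 96, so P[3] = P[5].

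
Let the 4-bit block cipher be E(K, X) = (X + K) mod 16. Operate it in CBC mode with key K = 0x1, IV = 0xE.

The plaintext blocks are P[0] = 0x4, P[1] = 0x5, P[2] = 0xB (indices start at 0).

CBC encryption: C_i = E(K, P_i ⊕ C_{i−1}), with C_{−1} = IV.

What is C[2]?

C[2] = 0x5

C[0]: P[0] ⊕ 0xE = 0xA; E(K, 0xA) = 0xB.
C[1]: P[1] ⊕ 0xB = 0xE; E(K, 0xE) = 0xF.
C[2]: P[2] ⊕ 0xF = 0x4; E(K, 0x4) = 0x5.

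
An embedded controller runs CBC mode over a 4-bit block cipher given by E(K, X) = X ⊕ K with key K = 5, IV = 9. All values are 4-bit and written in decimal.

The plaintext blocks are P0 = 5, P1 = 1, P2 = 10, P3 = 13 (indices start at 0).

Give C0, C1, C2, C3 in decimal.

CBC encryption: C_i = E(K, P_i ⊕ C_{i−1}), with C_{−1} = IV.
C0: P0 ⊕ 9 = 12; E(K, 12) = 9.
C1: P1 ⊕ 9 = 8; E(K, 8) = 13.
C2: P2 ⊕ 13 = 7; E(K, 7) = 2.
C3: P3 ⊕ 2 = 15; E(K, 15) = 10.

C0 = 9, C1 = 13, C2 = 2, C3 = 10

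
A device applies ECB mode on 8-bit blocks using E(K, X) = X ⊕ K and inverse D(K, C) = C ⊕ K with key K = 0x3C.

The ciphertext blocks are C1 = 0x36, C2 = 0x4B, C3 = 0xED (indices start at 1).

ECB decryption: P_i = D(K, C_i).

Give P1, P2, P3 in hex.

P1: D(K, 0x36) = 0x0A.
P2: D(K, 0x4B) = 0x77.
P3: D(K, 0xED) = 0xD1.

P1 = 0x0A, P2 = 0x77, P3 = 0xD1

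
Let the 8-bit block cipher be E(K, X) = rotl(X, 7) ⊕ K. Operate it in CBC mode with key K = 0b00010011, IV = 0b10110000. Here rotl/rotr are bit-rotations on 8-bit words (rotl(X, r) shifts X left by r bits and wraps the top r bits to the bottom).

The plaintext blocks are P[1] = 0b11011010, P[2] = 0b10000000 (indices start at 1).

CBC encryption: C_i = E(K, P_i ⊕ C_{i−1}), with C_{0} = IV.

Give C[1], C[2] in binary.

C[1]: P[1] ⊕ 0b10110000 = 0b01101010; E(K, 0b01101010) = 0b00100110.
C[2]: P[2] ⊕ 0b00100110 = 0b10100110; E(K, 0b10100110) = 0b01000000.

C[1] = 0b00100110, C[2] = 0b01000000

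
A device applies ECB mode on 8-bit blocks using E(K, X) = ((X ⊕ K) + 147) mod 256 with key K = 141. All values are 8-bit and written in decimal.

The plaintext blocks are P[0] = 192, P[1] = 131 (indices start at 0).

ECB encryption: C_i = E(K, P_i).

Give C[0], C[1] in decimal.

C[0]: E(K, 192) = 224.
C[1]: E(K, 131) = 161.

C[0] = 224, C[1] = 161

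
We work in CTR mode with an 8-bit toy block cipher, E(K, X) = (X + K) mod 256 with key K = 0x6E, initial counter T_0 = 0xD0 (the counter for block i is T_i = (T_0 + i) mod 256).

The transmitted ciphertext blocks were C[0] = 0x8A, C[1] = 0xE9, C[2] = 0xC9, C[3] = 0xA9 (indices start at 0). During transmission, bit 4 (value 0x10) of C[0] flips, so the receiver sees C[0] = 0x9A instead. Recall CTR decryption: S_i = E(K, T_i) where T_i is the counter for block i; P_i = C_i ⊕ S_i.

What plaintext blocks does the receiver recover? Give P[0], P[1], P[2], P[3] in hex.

Only C[0] changed, to 0x9A. In CTR, a change in C_i flips the same bit in P_i only; the keystream is unaffected. Decrypting the received ciphertext:
P[0]: T = 0xD0, S = E(K, T) = 0x3E; 0x9A ⊕ 0x3E = 0xA4.
P[1]: T = 0xD1, S = E(K, T) = 0x3F; 0xE9 ⊕ 0x3F = 0xD6.
P[2]: T = 0xD2, S = E(K, T) = 0x40; 0xC9 ⊕ 0x40 = 0x89.
P[3]: T = 0xD3, S = E(K, T) = 0x41; 0xA9 ⊕ 0x41 = 0xE8.
Blocks that differ from the original plaintext: P[0].

P[0] = 0xA4, P[1] = 0xD6, P[2] = 0x89, P[3] = 0xE8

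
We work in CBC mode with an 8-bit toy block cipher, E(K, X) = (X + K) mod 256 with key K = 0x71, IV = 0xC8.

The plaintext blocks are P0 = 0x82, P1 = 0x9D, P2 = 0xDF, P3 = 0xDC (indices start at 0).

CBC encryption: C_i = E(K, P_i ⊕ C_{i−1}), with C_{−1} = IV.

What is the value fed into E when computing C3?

C0: P0 ⊕ 0xC8 = 0x4A; E(K, 0x4A) = 0xBB.
C1: P1 ⊕ 0xBB = 0x26; E(K, 0x26) = 0x97.
C2: P2 ⊕ 0x97 = 0x48; E(K, 0x48) = 0xB9.
C3: P3 ⊕ 0xB9 = 0x65; E(K, 0x65) = 0xD6.
So the input to E for block 3 is 0x65.

0x65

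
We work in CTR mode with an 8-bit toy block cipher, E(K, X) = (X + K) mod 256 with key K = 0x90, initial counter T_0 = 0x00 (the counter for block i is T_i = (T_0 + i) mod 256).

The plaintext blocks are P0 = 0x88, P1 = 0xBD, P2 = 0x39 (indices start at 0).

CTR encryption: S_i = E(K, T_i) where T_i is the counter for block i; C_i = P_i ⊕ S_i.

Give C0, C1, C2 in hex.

C0: T = 0x00, S = E(K, T) = 0x90; 0x88 ⊕ 0x90 = 0x18.
C1: T = 0x01, S = E(K, T) = 0x91; 0xBD ⊕ 0x91 = 0x2C.
C2: T = 0x02, S = E(K, T) = 0x92; 0x39 ⊕ 0x92 = 0xAB.

C0 = 0x18, C1 = 0x2C, C2 = 0xAB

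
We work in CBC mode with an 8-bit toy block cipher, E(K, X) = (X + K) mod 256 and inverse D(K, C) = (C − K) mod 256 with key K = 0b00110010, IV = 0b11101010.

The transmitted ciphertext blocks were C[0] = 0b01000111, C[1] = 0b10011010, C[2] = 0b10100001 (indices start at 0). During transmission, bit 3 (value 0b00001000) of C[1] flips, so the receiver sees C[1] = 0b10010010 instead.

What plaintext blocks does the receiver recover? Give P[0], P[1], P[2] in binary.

P[0] = 0b11111111, P[1] = 0b00100111, P[2] = 0b11111101

CBC decryption: P_i = D(K, C_i) ⊕ C_{i−1}, with C_{−1} = IV.
Only C[1] changed, to 0b10010010. In CBC, a change in C_i garbles P_i and flips the same bit in P_{i+1}. Decrypting the received ciphertext:
P[0]: D(K, 0b01000111) = 0b00010101; 0b00010101 ⊕ 0b11101010 = 0b11111111.
P[1]: D(K, 0b10010010) = 0b01100000; 0b01100000 ⊕ 0b01000111 = 0b00100111.
P[2]: D(K, 0b10100001) = 0b01101111; 0b01101111 ⊕ 0b10010010 = 0b11111101.
Blocks that differ from the original plaintext: P[1], P[2].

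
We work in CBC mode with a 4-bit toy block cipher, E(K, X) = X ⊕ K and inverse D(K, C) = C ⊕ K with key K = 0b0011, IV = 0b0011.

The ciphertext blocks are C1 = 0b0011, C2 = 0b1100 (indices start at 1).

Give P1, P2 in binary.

P1 = 0b0011, P2 = 0b1100

CBC decryption: P_i = D(K, C_i) ⊕ C_{i−1}, with C_{0} = IV.
P1: D(K, 0b0011) = 0b0000; 0b0000 ⊕ 0b0011 = 0b0011.
P2: D(K, 0b1100) = 0b1111; 0b1111 ⊕ 0b0011 = 0b1100.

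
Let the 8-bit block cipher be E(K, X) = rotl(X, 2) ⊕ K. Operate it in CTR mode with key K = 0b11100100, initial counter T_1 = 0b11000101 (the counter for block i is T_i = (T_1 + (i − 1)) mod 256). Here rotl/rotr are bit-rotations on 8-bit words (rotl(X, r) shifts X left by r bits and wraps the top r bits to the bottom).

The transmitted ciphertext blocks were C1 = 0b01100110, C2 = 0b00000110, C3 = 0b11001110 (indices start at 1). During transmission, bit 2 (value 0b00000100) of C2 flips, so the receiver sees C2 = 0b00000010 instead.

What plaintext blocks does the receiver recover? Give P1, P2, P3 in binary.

P1 = 0b10010101, P2 = 0b11111101, P3 = 0b00110101

CTR decryption: S_i = E(K, T_i) where T_i is the counter for block i; P_i = C_i ⊕ S_i.
Only C2 changed, to 0b00000010. In CTR, a change in C_i flips the same bit in P_i only; the keystream is unaffected. Decrypting the received ciphertext:
P1: T = 0b11000101, S = E(K, T) = 0b11110011; 0b01100110 ⊕ 0b11110011 = 0b10010101.
P2: T = 0b11000110, S = E(K, T) = 0b11111111; 0b00000010 ⊕ 0b11111111 = 0b11111101.
P3: T = 0b11000111, S = E(K, T) = 0b11111011; 0b11001110 ⊕ 0b11111011 = 0b00110101.
Blocks that differ from the original plaintext: P2.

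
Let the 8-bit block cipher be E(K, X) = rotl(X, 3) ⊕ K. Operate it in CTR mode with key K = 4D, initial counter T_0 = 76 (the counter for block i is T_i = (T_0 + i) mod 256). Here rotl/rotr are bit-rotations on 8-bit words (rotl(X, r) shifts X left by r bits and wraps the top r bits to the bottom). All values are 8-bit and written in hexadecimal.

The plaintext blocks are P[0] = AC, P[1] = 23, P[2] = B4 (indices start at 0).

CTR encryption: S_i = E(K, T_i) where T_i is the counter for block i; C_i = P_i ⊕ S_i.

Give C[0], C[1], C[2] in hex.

C[0] = 52, C[1] = D5, C[2] = 3A

C[0]: T = 76, S = E(K, T) = FE; AC ⊕ FE = 52.
C[1]: T = 77, S = E(K, T) = F6; 23 ⊕ F6 = D5.
C[2]: T = 78, S = E(K, T) = 8E; B4 ⊕ 8E = 3A.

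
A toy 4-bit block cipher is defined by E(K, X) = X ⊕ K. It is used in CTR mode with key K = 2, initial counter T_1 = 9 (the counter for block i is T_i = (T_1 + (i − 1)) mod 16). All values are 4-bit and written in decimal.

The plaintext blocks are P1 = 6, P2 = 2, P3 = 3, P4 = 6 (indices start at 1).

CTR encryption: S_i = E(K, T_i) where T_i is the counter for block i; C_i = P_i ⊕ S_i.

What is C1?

C1 = 13

C1: T = 9, S = E(K, T) = 11; 6 ⊕ 11 = 13.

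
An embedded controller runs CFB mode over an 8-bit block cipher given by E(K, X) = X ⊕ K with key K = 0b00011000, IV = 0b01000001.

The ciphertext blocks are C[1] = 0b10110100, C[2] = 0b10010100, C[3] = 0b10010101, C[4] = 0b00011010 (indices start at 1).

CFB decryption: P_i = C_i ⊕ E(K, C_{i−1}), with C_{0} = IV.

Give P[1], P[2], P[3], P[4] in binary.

P[1] = 0b11101101, P[2] = 0b00111000, P[3] = 0b00011001, P[4] = 0b10010111

P[1]: E(K, 0b01000001) = 0b01011001; 0b10110100 ⊕ 0b01011001 = 0b11101101.
P[2]: E(K, 0b10110100) = 0b10101100; 0b10010100 ⊕ 0b10101100 = 0b00111000.
P[3]: E(K, 0b10010100) = 0b10001100; 0b10010101 ⊕ 0b10001100 = 0b00011001.
P[4]: E(K, 0b10010101) = 0b10001101; 0b00011010 ⊕ 0b10001101 = 0b10010111.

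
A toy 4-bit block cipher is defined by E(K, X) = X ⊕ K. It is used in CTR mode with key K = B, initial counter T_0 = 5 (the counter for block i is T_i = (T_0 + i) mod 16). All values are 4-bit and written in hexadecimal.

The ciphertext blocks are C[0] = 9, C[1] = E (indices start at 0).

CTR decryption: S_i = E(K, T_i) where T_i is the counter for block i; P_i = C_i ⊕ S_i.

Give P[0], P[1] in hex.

P[0]: T = 5, S = E(K, T) = E; 9 ⊕ E = 7.
P[1]: T = 6, S = E(K, T) = D; E ⊕ D = 3.

P[0] = 7, P[1] = 3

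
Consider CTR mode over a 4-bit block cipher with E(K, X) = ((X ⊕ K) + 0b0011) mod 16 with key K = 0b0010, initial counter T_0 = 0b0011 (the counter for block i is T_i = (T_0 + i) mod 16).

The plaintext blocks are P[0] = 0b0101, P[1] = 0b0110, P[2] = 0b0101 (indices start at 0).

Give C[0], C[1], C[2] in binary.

CTR encryption: S_i = E(K, T_i) where T_i is the counter for block i; C_i = P_i ⊕ S_i.
C[0]: T = 0b0011, S = E(K, T) = 0b0100; 0b0101 ⊕ 0b0100 = 0b0001.
C[1]: T = 0b0100, S = E(K, T) = 0b1001; 0b0110 ⊕ 0b1001 = 0b1111.
C[2]: T = 0b0101, S = E(K, T) = 0b1010; 0b0101 ⊕ 0b1010 = 0b1111.

C[0] = 0b0001, C[1] = 0b1111, C[2] = 0b1111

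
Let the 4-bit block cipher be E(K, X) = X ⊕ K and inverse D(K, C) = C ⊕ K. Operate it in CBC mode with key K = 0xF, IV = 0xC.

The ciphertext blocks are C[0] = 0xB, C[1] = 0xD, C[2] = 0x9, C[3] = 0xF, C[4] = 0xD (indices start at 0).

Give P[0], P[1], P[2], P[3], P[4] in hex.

CBC decryption: P_i = D(K, C_i) ⊕ C_{i−1}, with C_{−1} = IV.
P[0]: D(K, 0xB) = 0x4; 0x4 ⊕ 0xC = 0x8.
P[1]: D(K, 0xD) = 0x2; 0x2 ⊕ 0xB = 0x9.
P[2]: D(K, 0x9) = 0x6; 0x6 ⊕ 0xD = 0xB.
P[3]: D(K, 0xF) = 0x0; 0x0 ⊕ 0x9 = 0x9.
P[4]: D(K, 0xD) = 0x2; 0x2 ⊕ 0xF = 0xD.

P[0] = 0x8, P[1] = 0x9, P[2] = 0xB, P[3] = 0x9, P[4] = 0xD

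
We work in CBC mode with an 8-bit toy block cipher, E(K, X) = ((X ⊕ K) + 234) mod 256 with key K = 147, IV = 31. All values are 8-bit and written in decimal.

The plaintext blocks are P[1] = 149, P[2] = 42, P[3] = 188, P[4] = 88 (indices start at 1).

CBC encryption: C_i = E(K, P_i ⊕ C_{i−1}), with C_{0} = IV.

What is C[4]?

C[4] = 168

C[1]: P[1] ⊕ 31 = 138; E(K, 138) = 3.
C[2]: P[2] ⊕ 3 = 41; E(K, 41) = 164.
C[3]: P[3] ⊕ 164 = 24; E(K, 24) = 117.
C[4]: P[4] ⊕ 117 = 45; E(K, 45) = 168.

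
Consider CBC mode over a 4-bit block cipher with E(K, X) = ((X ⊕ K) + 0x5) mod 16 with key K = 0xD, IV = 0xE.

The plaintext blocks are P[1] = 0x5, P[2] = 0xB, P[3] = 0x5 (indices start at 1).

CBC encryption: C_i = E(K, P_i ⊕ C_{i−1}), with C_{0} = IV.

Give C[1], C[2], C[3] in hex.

C[1] = 0xB, C[2] = 0x2, C[3] = 0xF

C[1]: P[1] ⊕ 0xE = 0xB; E(K, 0xB) = 0xB.
C[2]: P[2] ⊕ 0xB = 0x0; E(K, 0x0) = 0x2.
C[3]: P[3] ⊕ 0x2 = 0x7; E(K, 0x7) = 0xF.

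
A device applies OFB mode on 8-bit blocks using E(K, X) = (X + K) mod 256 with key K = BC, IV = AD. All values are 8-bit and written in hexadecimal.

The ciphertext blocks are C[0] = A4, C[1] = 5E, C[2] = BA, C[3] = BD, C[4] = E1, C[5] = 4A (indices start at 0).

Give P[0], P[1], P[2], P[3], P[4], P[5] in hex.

OFB decryption: S_i = E(K, S_{i−1}) with S_{−1} = IV; P_i = C_i ⊕ S_i.
P[0]: S = E(K, AD) = 69; A4 ⊕ 69 = CD.
P[1]: S = E(K, 69) = 25; 5E ⊕ 25 = 7B.
P[2]: S = E(K, 25) = E1; BA ⊕ E1 = 5B.
P[3]: S = E(K, E1) = 9D; BD ⊕ 9D = 20.
P[4]: S = E(K, 9D) = 59; E1 ⊕ 59 = B8.
P[5]: S = E(K, 59) = 15; 4A ⊕ 15 = 5F.

P[0] = CD, P[1] = 7B, P[2] = 5B, P[3] = 20, P[4] = B8, P[5] = 5F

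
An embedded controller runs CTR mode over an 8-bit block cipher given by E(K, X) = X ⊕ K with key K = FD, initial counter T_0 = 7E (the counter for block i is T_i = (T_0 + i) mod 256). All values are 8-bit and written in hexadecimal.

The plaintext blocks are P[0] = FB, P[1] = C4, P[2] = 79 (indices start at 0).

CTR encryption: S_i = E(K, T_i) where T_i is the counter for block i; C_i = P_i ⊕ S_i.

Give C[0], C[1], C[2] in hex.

C[0]: T = 7E, S = E(K, T) = 83; FB ⊕ 83 = 78.
C[1]: T = 7F, S = E(K, T) = 82; C4 ⊕ 82 = 46.
C[2]: T = 80, S = E(K, T) = 7D; 79 ⊕ 7D = 04.

C[0] = 78, C[1] = 46, C[2] = 04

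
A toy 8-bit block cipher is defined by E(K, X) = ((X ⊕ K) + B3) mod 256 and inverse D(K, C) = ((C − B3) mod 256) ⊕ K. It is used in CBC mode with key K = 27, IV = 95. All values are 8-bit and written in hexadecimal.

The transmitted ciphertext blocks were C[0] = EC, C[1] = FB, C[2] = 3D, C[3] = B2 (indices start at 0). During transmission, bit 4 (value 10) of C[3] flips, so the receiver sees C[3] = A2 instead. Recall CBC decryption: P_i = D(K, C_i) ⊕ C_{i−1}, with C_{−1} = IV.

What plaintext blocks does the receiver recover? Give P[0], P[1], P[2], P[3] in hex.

Only C[3] changed, to A2. In CBC, a change in C_i garbles P_i and flips the same bit in P_{i+1}. Decrypting the received ciphertext:
P[0]: D(K, EC) = 1E; 1E ⊕ 95 = 8B.
P[1]: D(K, FB) = 6F; 6F ⊕ EC = 83.
P[2]: D(K, 3D) = AD; AD ⊕ FB = 56.
P[3]: D(K, A2) = C8; C8 ⊕ 3D = F5.
Blocks that differ from the original plaintext: P[3].

P[0] = 8B, P[1] = 83, P[2] = 56, P[3] = F5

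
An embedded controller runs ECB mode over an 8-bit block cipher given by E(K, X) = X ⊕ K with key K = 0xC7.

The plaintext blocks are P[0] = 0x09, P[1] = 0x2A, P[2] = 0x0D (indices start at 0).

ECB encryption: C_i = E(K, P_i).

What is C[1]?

C[1]: E(K, 0x2A) = 0xED.

C[1] = 0xED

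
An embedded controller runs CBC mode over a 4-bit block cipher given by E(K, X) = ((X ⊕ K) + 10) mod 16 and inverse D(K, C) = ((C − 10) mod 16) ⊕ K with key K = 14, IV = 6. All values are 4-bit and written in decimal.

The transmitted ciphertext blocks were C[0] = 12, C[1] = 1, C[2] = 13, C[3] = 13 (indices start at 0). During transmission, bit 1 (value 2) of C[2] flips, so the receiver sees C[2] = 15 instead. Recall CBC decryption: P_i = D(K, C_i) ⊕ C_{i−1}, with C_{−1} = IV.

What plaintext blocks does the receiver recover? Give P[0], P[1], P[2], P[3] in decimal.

P[0] = 10, P[1] = 5, P[2] = 10, P[3] = 2

Only C[2] changed, to 15. In CBC, a change in C_i garbles P_i and flips the same bit in P_{i+1}. Decrypting the received ciphertext:
P[0]: D(K, 12) = 12; 12 ⊕ 6 = 10.
P[1]: D(K, 1) = 9; 9 ⊕ 12 = 5.
P[2]: D(K, 15) = 11; 11 ⊕ 1 = 10.
P[3]: D(K, 13) = 13; 13 ⊕ 15 = 2.
Blocks that differ from the original plaintext: P[2], P[3].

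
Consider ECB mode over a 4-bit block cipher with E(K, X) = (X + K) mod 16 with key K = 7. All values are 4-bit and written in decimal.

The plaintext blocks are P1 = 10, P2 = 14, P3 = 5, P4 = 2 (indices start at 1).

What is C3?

C3 = 12

ECB encryption: C_i = E(K, P_i).
C3: E(K, 5) = 12.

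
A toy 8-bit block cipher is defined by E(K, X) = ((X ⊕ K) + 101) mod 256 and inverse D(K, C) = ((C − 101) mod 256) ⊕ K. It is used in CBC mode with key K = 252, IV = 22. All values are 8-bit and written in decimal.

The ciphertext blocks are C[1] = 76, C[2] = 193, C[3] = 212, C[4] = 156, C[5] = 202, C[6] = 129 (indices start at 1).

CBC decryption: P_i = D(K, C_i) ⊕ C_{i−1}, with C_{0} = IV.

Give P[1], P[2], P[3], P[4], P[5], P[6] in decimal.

P[1] = 13, P[2] = 236, P[3] = 82, P[4] = 31, P[5] = 5, P[6] = 42

P[1]: D(K, 76) = 27; 27 ⊕ 22 = 13.
P[2]: D(K, 193) = 160; 160 ⊕ 76 = 236.
P[3]: D(K, 212) = 147; 147 ⊕ 193 = 82.
P[4]: D(K, 156) = 203; 203 ⊕ 212 = 31.
P[5]: D(K, 202) = 153; 153 ⊕ 156 = 5.
P[6]: D(K, 129) = 224; 224 ⊕ 202 = 42.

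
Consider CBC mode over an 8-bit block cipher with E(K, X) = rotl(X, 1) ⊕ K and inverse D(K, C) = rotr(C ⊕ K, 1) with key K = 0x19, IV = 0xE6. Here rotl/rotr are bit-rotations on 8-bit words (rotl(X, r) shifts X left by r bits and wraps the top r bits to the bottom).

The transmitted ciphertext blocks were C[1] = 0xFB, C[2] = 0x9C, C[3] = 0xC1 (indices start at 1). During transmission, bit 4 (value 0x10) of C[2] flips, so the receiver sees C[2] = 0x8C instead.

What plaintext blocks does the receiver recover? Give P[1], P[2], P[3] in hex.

P[1] = 0x97, P[2] = 0x31, P[3] = 0xE0

CBC decryption: P_i = D(K, C_i) ⊕ C_{i−1}, with C_{0} = IV.
Only C[2] changed, to 0x8C. In CBC, a change in C_i garbles P_i and flips the same bit in P_{i+1}. Decrypting the received ciphertext:
P[1]: D(K, 0xFB) = 0x71; 0x71 ⊕ 0xE6 = 0x97.
P[2]: D(K, 0x8C) = 0xCA; 0xCA ⊕ 0xFB = 0x31.
P[3]: D(K, 0xC1) = 0x6C; 0x6C ⊕ 0x8C = 0xE0.
Blocks that differ from the original plaintext: P[2], P[3].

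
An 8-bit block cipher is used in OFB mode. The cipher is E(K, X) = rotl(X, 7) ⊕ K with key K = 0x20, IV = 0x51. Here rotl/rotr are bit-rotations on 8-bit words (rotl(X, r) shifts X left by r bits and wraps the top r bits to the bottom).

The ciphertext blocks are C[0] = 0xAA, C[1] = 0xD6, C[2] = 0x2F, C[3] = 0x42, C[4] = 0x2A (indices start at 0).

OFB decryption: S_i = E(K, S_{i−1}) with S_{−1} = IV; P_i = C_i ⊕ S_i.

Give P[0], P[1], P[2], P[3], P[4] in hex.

P[0] = 0x22, P[1] = 0xB2, P[2] = 0x3D, P[3] = 0x6B, P[4] = 0x9E

P[0]: S = E(K, 0x51) = 0x88; 0xAA ⊕ 0x88 = 0x22.
P[1]: S = E(K, 0x88) = 0x64; 0xD6 ⊕ 0x64 = 0xB2.
P[2]: S = E(K, 0x64) = 0x12; 0x2F ⊕ 0x12 = 0x3D.
P[3]: S = E(K, 0x12) = 0x29; 0x42 ⊕ 0x29 = 0x6B.
P[4]: S = E(K, 0x29) = 0xB4; 0x2A ⊕ 0xB4 = 0x9E.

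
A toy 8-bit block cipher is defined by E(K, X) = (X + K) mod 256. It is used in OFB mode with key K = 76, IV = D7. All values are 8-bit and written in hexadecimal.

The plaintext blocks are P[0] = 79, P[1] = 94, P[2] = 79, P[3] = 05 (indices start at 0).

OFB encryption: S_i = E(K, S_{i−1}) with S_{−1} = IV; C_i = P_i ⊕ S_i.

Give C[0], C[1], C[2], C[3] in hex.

C[0]: S = E(K, D7) = 4D; 79 ⊕ 4D = 34.
C[1]: S = E(K, 4D) = C3; 94 ⊕ C3 = 57.
C[2]: S = E(K, C3) = 39; 79 ⊕ 39 = 40.
C[3]: S = E(K, 39) = AF; 05 ⊕ AF = AA.

C[0] = 34, C[1] = 57, C[2] = 40, C[3] = AA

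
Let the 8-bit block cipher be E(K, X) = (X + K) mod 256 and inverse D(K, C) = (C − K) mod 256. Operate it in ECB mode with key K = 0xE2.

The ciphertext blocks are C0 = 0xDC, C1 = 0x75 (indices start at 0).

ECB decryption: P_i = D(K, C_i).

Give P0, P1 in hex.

P0 = 0xFA, P1 = 0x93

P0: D(K, 0xDC) = 0xFA.
P1: D(K, 0x75) = 0x93.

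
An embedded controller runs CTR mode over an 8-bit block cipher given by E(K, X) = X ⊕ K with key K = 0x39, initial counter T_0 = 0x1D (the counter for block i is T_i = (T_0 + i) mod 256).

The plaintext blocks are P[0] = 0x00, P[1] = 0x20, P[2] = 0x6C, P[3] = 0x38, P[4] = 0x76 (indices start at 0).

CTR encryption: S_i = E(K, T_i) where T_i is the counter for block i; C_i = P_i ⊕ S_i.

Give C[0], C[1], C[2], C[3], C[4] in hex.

C[0]: T = 0x1D, S = E(K, T) = 0x24; 0x00 ⊕ 0x24 = 0x24.
C[1]: T = 0x1E, S = E(K, T) = 0x27; 0x20 ⊕ 0x27 = 0x07.
C[2]: T = 0x1F, S = E(K, T) = 0x26; 0x6C ⊕ 0x26 = 0x4A.
C[3]: T = 0x20, S = E(K, T) = 0x19; 0x38 ⊕ 0x19 = 0x21.
C[4]: T = 0x21, S = E(K, T) = 0x18; 0x76 ⊕ 0x18 = 0x6E.

C[0] = 0x24, C[1] = 0x07, C[2] = 0x4A, C[3] = 0x21, C[4] = 0x6E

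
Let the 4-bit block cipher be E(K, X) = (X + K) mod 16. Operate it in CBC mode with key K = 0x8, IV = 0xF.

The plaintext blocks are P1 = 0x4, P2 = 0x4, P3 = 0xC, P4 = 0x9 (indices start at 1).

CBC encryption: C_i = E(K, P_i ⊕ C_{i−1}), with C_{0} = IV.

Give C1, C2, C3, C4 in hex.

C1: P1 ⊕ 0xF = 0xB; E(K, 0xB) = 0x3.
C2: P2 ⊕ 0x3 = 0x7; E(K, 0x7) = 0xF.
C3: P3 ⊕ 0xF = 0x3; E(K, 0x3) = 0xB.
C4: P4 ⊕ 0xB = 0x2; E(K, 0x2) = 0xA.

C1 = 0x3, C2 = 0xF, C3 = 0xB, C4 = 0xA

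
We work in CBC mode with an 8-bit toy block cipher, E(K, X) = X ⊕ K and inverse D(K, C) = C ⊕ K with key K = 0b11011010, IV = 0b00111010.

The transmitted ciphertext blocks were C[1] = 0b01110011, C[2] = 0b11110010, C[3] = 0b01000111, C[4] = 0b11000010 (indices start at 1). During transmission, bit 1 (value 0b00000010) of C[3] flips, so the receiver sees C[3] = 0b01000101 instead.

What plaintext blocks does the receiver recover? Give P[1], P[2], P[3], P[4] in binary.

CBC decryption: P_i = D(K, C_i) ⊕ C_{i−1}, with C_{0} = IV.
Only C[3] changed, to 0b01000101. In CBC, a change in C_i garbles P_i and flips the same bit in P_{i+1}. Decrypting the received ciphertext:
P[1]: D(K, 0b01110011) = 0b10101001; 0b10101001 ⊕ 0b00111010 = 0b10010011.
P[2]: D(K, 0b11110010) = 0b00101000; 0b00101000 ⊕ 0b01110011 = 0b01011011.
P[3]: D(K, 0b01000101) = 0b10011111; 0b10011111 ⊕ 0b11110010 = 0b01101101.
P[4]: D(K, 0b11000010) = 0b00011000; 0b00011000 ⊕ 0b01000101 = 0b01011101.
Blocks that differ from the original plaintext: P[3], P[4].

P[1] = 0b10010011, P[2] = 0b01011011, P[3] = 0b01101101, P[4] = 0b01011101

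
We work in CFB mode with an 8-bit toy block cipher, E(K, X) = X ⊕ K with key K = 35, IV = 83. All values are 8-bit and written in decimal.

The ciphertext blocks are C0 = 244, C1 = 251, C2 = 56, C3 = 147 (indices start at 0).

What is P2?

CFB decryption: P_i = C_i ⊕ E(K, C_{i−1}), with C_{−1} = IV.
P2: E(K, 251) = 216; 56 ⊕ 216 = 224.

P2 = 224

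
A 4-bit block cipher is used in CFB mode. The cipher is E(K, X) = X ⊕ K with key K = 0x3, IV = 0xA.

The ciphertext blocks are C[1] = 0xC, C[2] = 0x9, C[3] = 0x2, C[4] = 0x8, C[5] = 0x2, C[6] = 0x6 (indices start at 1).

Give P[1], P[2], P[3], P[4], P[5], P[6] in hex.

CFB decryption: P_i = C_i ⊕ E(K, C_{i−1}), with C_{0} = IV.
P[1]: E(K, 0xA) = 0x9; 0xC ⊕ 0x9 = 0x5.
P[2]: E(K, 0xC) = 0xF; 0x9 ⊕ 0xF = 0x6.
P[3]: E(K, 0x9) = 0xA; 0x2 ⊕ 0xA = 0x8.
P[4]: E(K, 0x2) = 0x1; 0x8 ⊕ 0x1 = 0x9.
P[5]: E(K, 0x8) = 0xB; 0x2 ⊕ 0xB = 0x9.
P[6]: E(K, 0x2) = 0x1; 0x6 ⊕ 0x1 = 0x7.

P[1] = 0x5, P[2] = 0x6, P[3] = 0x8, P[4] = 0x9, P[5] = 0x9, P[6] = 0x7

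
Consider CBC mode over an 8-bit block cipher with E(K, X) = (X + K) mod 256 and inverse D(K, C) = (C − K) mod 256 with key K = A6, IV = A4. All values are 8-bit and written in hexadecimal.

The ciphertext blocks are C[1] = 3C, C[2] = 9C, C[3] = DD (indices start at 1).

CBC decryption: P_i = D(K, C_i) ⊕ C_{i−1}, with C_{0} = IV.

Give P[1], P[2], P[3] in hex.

P[1]: D(K, 3C) = 96; 96 ⊕ A4 = 32.
P[2]: D(K, 9C) = F6; F6 ⊕ 3C = CA.
P[3]: D(K, DD) = 37; 37 ⊕ 9C = AB.

P[1] = 32, P[2] = CA, P[3] = AB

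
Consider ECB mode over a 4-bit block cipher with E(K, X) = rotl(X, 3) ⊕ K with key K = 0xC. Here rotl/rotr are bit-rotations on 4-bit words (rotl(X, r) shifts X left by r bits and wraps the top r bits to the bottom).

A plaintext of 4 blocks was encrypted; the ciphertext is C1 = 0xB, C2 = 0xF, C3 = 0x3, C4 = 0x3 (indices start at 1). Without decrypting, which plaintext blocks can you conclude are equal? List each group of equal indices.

P3 = P4

ECB encrypts each block independently with the same key, so equal ciphertext blocks imply equal plaintext blocks.
C3 = C4 = 0x3, so P3 = P4.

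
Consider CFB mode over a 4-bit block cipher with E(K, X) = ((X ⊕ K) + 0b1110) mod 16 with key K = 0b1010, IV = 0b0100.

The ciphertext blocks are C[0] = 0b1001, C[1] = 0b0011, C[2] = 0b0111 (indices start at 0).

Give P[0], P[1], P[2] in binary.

CFB decryption: P_i = C_i ⊕ E(K, C_{i−1}), with C_{−1} = IV.
P[0]: E(K, 0b0100) = 0b1100; 0b1001 ⊕ 0b1100 = 0b0101.
P[1]: E(K, 0b1001) = 0b0001; 0b0011 ⊕ 0b0001 = 0b0010.
P[2]: E(K, 0b0011) = 0b0111; 0b0111 ⊕ 0b0111 = 0b0000.

P[0] = 0b0101, P[1] = 0b0010, P[2] = 0b0000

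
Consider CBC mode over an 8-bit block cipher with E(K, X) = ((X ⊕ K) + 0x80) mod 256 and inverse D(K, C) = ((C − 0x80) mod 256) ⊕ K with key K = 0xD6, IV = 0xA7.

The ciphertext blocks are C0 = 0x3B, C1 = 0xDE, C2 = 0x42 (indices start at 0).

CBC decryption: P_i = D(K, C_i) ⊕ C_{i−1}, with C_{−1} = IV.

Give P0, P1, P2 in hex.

P0 = 0xCA, P1 = 0xB3, P2 = 0xCA

P0: D(K, 0x3B) = 0x6D; 0x6D ⊕ 0xA7 = 0xCA.
P1: D(K, 0xDE) = 0x88; 0x88 ⊕ 0x3B = 0xB3.
P2: D(K, 0x42) = 0x14; 0x14 ⊕ 0xDE = 0xCA.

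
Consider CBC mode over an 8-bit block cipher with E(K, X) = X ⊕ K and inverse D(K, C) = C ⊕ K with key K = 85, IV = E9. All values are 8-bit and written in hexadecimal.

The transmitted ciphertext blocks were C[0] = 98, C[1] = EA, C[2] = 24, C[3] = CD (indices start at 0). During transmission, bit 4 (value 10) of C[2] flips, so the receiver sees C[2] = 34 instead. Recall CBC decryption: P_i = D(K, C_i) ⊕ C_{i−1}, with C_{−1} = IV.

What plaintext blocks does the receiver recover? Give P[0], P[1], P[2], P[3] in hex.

P[0] = F4, P[1] = F7, P[2] = 5B, P[3] = 7C

Only C[2] changed, to 34. In CBC, a change in C_i garbles P_i and flips the same bit in P_{i+1}. Decrypting the received ciphertext:
P[0]: D(K, 98) = 1D; 1D ⊕ E9 = F4.
P[1]: D(K, EA) = 6F; 6F ⊕ 98 = F7.
P[2]: D(K, 34) = B1; B1 ⊕ EA = 5B.
P[3]: D(K, CD) = 48; 48 ⊕ 34 = 7C.
Blocks that differ from the original plaintext: P[2], P[3].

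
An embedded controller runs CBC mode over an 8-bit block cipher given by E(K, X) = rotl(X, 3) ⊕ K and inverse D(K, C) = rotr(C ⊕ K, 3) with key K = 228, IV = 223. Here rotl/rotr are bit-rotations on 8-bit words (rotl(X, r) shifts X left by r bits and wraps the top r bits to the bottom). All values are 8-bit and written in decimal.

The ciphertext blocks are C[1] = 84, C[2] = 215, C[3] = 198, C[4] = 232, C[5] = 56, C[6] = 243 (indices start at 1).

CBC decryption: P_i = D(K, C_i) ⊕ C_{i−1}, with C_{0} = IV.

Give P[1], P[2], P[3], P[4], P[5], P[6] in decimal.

P[1] = 201, P[2] = 50, P[3] = 147, P[4] = 71, P[5] = 115, P[6] = 218

P[1]: D(K, 84) = 22; 22 ⊕ 223 = 201.
P[2]: D(K, 215) = 102; 102 ⊕ 84 = 50.
P[3]: D(K, 198) = 68; 68 ⊕ 215 = 147.
P[4]: D(K, 232) = 129; 129 ⊕ 198 = 71.
P[5]: D(K, 56) = 155; 155 ⊕ 232 = 115.
P[6]: D(K, 243) = 226; 226 ⊕ 56 = 218.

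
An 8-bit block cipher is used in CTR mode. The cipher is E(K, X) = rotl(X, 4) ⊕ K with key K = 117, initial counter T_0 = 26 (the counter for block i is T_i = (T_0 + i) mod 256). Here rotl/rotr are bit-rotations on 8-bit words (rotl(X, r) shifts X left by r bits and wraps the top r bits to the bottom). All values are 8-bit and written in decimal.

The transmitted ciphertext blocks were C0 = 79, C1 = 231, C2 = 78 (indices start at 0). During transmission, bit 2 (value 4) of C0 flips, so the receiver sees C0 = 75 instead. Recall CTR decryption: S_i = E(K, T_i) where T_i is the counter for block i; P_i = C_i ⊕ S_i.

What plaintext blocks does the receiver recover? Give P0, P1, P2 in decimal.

P0 = 159, P1 = 35, P2 = 250

Only C0 changed, to 75. In CTR, a change in C_i flips the same bit in P_i only; the keystream is unaffected. Decrypting the received ciphertext:
P0: T = 26, S = E(K, T) = 212; 75 ⊕ 212 = 159.
P1: T = 27, S = E(K, T) = 196; 231 ⊕ 196 = 35.
P2: T = 28, S = E(K, T) = 180; 78 ⊕ 180 = 250.
Blocks that differ from the original plaintext: P0.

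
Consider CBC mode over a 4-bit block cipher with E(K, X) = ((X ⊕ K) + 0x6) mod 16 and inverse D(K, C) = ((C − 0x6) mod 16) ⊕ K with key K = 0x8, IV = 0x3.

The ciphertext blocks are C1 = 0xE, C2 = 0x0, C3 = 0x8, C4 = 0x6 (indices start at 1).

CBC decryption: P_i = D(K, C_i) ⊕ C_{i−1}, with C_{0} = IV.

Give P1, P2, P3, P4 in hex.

P1 = 0x3, P2 = 0xC, P3 = 0xA, P4 = 0x0

P1: D(K, 0xE) = 0x0; 0x0 ⊕ 0x3 = 0x3.
P2: D(K, 0x0) = 0x2; 0x2 ⊕ 0xE = 0xC.
P3: D(K, 0x8) = 0xA; 0xA ⊕ 0x0 = 0xA.
P4: D(K, 0x6) = 0x8; 0x8 ⊕ 0x8 = 0x0.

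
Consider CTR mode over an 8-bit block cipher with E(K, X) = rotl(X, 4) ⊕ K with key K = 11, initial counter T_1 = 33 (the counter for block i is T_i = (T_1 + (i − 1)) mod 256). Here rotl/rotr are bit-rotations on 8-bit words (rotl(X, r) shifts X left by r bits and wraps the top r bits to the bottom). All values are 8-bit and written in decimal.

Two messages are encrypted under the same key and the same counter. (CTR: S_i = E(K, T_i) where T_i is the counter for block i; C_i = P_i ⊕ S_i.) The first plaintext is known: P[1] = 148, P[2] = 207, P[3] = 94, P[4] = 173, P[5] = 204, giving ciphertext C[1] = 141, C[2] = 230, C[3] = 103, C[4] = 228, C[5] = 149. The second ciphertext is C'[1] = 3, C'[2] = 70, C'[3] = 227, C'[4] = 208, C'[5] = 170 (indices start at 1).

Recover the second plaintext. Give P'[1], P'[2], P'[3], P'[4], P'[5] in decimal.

P'[1] = 26, P'[2] = 111, P'[3] = 218, P'[4] = 153, P'[5] = 243

In CTR with a reused counter, both messages share the same keystream S_i, so C_i ⊕ C'_i = P_i ⊕ P'_i and thus P'_i = P_i ⊕ C_i ⊕ C'_i.
P'[1]: 148 ⊕ 141 ⊕ 3 = 26.
P'[2]: 207 ⊕ 230 ⊕ 70 = 111.
P'[3]: 94 ⊕ 103 ⊕ 227 = 218.
P'[4]: 173 ⊕ 228 ⊕ 208 = 153.
P'[5]: 204 ⊕ 149 ⊕ 170 = 243.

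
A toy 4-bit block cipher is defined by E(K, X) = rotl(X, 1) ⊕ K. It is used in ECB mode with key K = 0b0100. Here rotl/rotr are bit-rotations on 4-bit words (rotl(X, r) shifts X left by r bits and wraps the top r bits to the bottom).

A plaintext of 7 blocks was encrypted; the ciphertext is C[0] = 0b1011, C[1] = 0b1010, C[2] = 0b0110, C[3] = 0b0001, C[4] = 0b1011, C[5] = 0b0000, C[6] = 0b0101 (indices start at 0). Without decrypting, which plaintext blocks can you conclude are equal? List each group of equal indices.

P[0] = P[4]

ECB encrypts each block independently with the same key, so equal ciphertext blocks imply equal plaintext blocks.
C[0] = C[4] = 0b1011, so P[0] = P[4].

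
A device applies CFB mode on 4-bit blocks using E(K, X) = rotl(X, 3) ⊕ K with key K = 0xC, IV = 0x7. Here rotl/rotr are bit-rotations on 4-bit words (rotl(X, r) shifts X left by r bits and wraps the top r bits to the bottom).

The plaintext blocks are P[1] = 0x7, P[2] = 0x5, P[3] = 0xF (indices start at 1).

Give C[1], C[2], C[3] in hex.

CFB encryption: C_i = P_i ⊕ E(K, C_{i−1}), with C_{0} = IV.
C[1]: E(K, 0x7) = 0x7; 0x7 ⊕ 0x7 = 0x0.
C[2]: E(K, 0x0) = 0xC; 0x5 ⊕ 0xC = 0x9.
C[3]: E(K, 0x9) = 0x0; 0xF ⊕ 0x0 = 0xF.

C[1] = 0x0, C[2] = 0x9, C[3] = 0xF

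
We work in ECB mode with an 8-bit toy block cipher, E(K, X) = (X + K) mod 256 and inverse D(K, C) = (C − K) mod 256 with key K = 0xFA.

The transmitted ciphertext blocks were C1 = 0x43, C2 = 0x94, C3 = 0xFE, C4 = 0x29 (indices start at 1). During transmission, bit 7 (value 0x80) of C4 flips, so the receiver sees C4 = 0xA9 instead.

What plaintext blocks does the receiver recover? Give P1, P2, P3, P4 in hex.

P1 = 0x49, P2 = 0x9A, P3 = 0x04, P4 = 0xAF

ECB decryption: P_i = D(K, C_i).
Only C4 changed, to 0xA9. In ECB, a change in C_i affects only P_i. Decrypting the received ciphertext:
P1: D(K, 0x43) = 0x49.
P2: D(K, 0x94) = 0x9A.
P3: D(K, 0xFE) = 0x04.
P4: D(K, 0xA9) = 0xAF.
Blocks that differ from the original plaintext: P4.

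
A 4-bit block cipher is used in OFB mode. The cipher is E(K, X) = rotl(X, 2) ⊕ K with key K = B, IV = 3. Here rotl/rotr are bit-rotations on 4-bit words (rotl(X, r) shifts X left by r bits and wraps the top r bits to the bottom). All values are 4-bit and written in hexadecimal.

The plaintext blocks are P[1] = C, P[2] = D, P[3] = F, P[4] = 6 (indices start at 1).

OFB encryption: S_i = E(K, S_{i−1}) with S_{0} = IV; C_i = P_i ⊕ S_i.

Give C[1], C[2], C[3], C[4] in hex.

C[1] = B, C[2] = B, C[3] = D, C[4] = 5

C[1]: S = E(K, 3) = 7; C ⊕ 7 = B.
C[2]: S = E(K, 7) = 6; D ⊕ 6 = B.
C[3]: S = E(K, 6) = 2; F ⊕ 2 = D.
C[4]: S = E(K, 2) = 3; 6 ⊕ 3 = 5.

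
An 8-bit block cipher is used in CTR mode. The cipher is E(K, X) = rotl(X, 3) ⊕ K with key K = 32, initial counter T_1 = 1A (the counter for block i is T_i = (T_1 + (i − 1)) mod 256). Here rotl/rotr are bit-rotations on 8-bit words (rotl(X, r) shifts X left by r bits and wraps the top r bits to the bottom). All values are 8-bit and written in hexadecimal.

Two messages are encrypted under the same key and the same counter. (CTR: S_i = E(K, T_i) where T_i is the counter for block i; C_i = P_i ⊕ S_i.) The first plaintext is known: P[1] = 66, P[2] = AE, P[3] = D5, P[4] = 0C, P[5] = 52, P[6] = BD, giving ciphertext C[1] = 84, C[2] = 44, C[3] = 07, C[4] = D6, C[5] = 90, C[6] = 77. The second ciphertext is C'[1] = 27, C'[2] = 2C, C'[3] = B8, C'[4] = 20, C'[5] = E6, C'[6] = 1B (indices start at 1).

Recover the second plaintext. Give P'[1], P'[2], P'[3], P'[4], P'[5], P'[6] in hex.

P'[1] = C5, P'[2] = C6, P'[3] = 6A, P'[4] = FA, P'[5] = 24, P'[6] = D1

In CTR with a reused counter, both messages share the same keystream S_i, so C_i ⊕ C'_i = P_i ⊕ P'_i and thus P'_i = P_i ⊕ C_i ⊕ C'_i.
P'[1]: 66 ⊕ 84 ⊕ 27 = C5.
P'[2]: AE ⊕ 44 ⊕ 2C = C6.
P'[3]: D5 ⊕ 07 ⊕ B8 = 6A.
P'[4]: 0C ⊕ D6 ⊕ 20 = FA.
P'[5]: 52 ⊕ 90 ⊕ E6 = 24.
P'[6]: BD ⊕ 77 ⊕ 1B = D1.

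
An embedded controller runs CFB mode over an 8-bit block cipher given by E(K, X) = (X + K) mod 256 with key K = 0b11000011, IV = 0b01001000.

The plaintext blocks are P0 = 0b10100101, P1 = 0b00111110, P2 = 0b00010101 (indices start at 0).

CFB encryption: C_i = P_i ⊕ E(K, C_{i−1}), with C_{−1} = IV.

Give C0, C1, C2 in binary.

C0: E(K, 0b01001000) = 0b00001011; 0b10100101 ⊕ 0b00001011 = 0b10101110.
C1: E(K, 0b10101110) = 0b01110001; 0b00111110 ⊕ 0b01110001 = 0b01001111.
C2: E(K, 0b01001111) = 0b00010010; 0b00010101 ⊕ 0b00010010 = 0b00000111.

C0 = 0b10101110, C1 = 0b01001111, C2 = 0b00000111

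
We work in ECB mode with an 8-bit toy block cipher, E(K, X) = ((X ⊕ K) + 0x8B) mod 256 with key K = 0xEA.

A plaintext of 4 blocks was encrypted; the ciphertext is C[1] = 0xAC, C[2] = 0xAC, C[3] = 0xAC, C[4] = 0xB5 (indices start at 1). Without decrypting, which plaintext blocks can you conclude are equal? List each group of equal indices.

ECB encrypts each block independently with the same key, so equal ciphertext blocks imply equal plaintext blocks.
C[1] = C[2] = C[3] = 0xAC, so P[1] = P[2] = P[3].

P[1] = P[2] = P[3]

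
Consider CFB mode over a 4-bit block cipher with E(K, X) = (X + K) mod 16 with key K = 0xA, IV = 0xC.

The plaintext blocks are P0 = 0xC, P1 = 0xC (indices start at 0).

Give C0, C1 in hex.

C0 = 0xA, C1 = 0x8

CFB encryption: C_i = P_i ⊕ E(K, C_{i−1}), with C_{−1} = IV.
C0: E(K, 0xC) = 0x6; 0xC ⊕ 0x6 = 0xA.
C1: E(K, 0xA) = 0x4; 0xC ⊕ 0x4 = 0x8.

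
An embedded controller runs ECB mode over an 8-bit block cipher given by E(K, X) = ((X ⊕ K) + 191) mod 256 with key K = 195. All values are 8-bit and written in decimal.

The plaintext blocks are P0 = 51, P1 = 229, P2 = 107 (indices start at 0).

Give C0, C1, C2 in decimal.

C0 = 175, C1 = 229, C2 = 103

ECB encryption: C_i = E(K, P_i).
C0: E(K, 51) = 175.
C1: E(K, 229) = 229.
C2: E(K, 107) = 103.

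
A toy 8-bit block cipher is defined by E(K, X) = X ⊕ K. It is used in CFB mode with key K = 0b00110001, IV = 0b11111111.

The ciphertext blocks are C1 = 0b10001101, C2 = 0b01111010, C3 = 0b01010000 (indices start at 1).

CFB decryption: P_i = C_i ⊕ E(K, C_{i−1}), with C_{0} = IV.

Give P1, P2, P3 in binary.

P1: E(K, 0b11111111) = 0b11001110; 0b10001101 ⊕ 0b11001110 = 0b01000011.
P2: E(K, 0b10001101) = 0b10111100; 0b01111010 ⊕ 0b10111100 = 0b11000110.
P3: E(K, 0b01111010) = 0b01001011; 0b01010000 ⊕ 0b01001011 = 0b00011011.

P1 = 0b01000011, P2 = 0b11000110, P3 = 0b00011011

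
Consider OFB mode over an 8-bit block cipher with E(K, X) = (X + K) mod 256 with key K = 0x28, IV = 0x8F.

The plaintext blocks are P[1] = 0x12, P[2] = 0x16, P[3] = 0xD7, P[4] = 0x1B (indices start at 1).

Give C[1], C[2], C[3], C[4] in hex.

C[1] = 0xA5, C[2] = 0xC9, C[3] = 0xD0, C[4] = 0x34

OFB encryption: S_i = E(K, S_{i−1}) with S_{0} = IV; C_i = P_i ⊕ S_i.
C[1]: S = E(K, 0x8F) = 0xB7; 0x12 ⊕ 0xB7 = 0xA5.
C[2]: S = E(K, 0xB7) = 0xDF; 0x16 ⊕ 0xDF = 0xC9.
C[3]: S = E(K, 0xDF) = 0x07; 0xD7 ⊕ 0x07 = 0xD0.
C[4]: S = E(K, 0x07) = 0x2F; 0x1B ⊕ 0x2F = 0x34.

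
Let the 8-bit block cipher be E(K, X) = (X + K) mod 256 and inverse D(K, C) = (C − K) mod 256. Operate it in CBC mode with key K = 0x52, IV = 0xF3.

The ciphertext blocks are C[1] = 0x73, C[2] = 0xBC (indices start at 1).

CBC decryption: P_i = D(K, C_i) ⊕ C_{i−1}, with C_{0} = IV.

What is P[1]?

P[1] = 0xD2

P[1]: D(K, 0x73) = 0x21; 0x21 ⊕ 0xF3 = 0xD2.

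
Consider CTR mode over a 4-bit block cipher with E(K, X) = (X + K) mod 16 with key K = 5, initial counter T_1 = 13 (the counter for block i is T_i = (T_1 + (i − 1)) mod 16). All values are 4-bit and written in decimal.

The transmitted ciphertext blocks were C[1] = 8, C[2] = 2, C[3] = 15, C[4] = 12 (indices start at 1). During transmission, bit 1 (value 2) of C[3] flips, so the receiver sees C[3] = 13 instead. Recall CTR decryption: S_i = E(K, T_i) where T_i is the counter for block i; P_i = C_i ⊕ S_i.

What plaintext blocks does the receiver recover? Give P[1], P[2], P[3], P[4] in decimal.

Only C[3] changed, to 13. In CTR, a change in C_i flips the same bit in P_i only; the keystream is unaffected. Decrypting the received ciphertext:
P[1]: T = 13, S = E(K, T) = 2; 8 ⊕ 2 = 10.
P[2]: T = 14, S = E(K, T) = 3; 2 ⊕ 3 = 1.
P[3]: T = 15, S = E(K, T) = 4; 13 ⊕ 4 = 9.
P[4]: T = 0, S = E(K, T) = 5; 12 ⊕ 5 = 9.
Blocks that differ from the original plaintext: P[3].

P[1] = 10, P[2] = 1, P[3] = 9, P[4] = 9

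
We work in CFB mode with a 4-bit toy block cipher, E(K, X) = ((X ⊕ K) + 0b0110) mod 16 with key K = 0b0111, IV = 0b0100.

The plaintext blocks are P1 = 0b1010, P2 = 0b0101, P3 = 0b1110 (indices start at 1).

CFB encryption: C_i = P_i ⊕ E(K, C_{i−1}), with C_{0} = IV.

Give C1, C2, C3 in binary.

C1: E(K, 0b0100) = 0b1001; 0b1010 ⊕ 0b1001 = 0b0011.
C2: E(K, 0b0011) = 0b1010; 0b0101 ⊕ 0b1010 = 0b1111.
C3: E(K, 0b1111) = 0b1110; 0b1110 ⊕ 0b1110 = 0b0000.

C1 = 0b0011, C2 = 0b1111, C3 = 0b0000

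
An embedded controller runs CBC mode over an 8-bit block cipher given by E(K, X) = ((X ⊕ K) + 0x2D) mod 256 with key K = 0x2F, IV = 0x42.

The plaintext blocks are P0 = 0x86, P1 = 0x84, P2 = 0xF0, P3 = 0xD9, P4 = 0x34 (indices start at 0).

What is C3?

C3 = 0xC7

CBC encryption: C_i = E(K, P_i ⊕ C_{i−1}), with C_{−1} = IV.
C0: P0 ⊕ 0x42 = 0xC4; E(K, 0xC4) = 0x18.
C1: P1 ⊕ 0x18 = 0x9C; E(K, 0x9C) = 0xE0.
C2: P2 ⊕ 0xE0 = 0x10; E(K, 0x10) = 0x6C.
C3: P3 ⊕ 0x6C = 0xB5; E(K, 0xB5) = 0xC7.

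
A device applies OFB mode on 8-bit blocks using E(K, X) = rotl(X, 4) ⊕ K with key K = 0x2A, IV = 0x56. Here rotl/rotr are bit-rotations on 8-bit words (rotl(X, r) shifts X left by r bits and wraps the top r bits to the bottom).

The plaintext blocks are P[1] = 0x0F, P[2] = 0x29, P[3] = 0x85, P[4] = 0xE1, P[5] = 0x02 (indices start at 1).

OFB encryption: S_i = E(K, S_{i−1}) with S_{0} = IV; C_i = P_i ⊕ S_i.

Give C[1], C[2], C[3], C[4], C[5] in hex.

C[1] = 0x40, C[2] = 0xF7, C[3] = 0x42, C[4] = 0xB7, C[5] = 0x4D

C[1]: S = E(K, 0x56) = 0x4F; 0x0F ⊕ 0x4F = 0x40.
C[2]: S = E(K, 0x4F) = 0xDE; 0x29 ⊕ 0xDE = 0xF7.
C[3]: S = E(K, 0xDE) = 0xC7; 0x85 ⊕ 0xC7 = 0x42.
C[4]: S = E(K, 0xC7) = 0x56; 0xE1 ⊕ 0x56 = 0xB7.
C[5]: S = E(K, 0x56) = 0x4F; 0x02 ⊕ 0x4F = 0x4D.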